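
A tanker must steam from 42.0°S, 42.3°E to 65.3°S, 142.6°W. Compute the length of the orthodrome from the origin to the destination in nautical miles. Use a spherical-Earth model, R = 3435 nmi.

Haversine: a = sin²(Δφ/2)+cos φ₁ cos φ₂ sin²(Δλ/2) = 0.35075;  σ = 2·atan2(√a,√(1−a))
σ = 72.632° → d = Rσ = 3435·1.26767 = 4354 nmi

4354 nmi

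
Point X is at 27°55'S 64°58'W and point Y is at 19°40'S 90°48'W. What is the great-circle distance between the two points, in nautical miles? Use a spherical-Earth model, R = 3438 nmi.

1499 nmi

Haversine: a = sin²(Δφ/2)+cos φ₁ cos φ₂ sin²(Δλ/2) = 0.04675;  σ = 2·atan2(√a,√(1−a))
σ = 24.974° → d = Rσ = 3438·0.43588 = 1499 nmi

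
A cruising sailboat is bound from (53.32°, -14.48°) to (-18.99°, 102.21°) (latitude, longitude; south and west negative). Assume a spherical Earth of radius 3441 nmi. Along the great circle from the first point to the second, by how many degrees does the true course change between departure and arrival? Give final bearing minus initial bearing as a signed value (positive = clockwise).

+61.3°

At departure: θ₁ = atan2(sin Δλ cos φ₂, cos φ₁ sin φ₂ − sin φ₁ cos φ₂ cos Δλ) = 80.18°
At arrival: θ₂ = atan2(sin Δλ cos φ₁, −cos φ₂ sin φ₁ + sin φ₂ cos φ₁ cos Δλ) = 141.50°
Δθ = θ₂ − θ₁ = +61.3°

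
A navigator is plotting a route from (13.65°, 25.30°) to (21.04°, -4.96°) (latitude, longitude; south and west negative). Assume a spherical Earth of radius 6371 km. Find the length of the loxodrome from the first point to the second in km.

Rhumb course C = atan2(Δλ, Δψ) with Δψ = ln[tan(π/4+φ₂/2)/tan(π/4+φ₁/2)] = +0.1352, Δλ = -0.5281 → C = 284.36°
d = R·|Δφ| / |cos C| = 6371·0.12898 / 0.24806 = 3313 km

3313 km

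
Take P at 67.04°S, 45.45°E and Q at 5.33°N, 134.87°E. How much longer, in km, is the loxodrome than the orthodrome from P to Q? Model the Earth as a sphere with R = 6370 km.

434 km

Great circle: cos σ = sin φ₁ sin φ₂ + cos φ₁ cos φ₂ cos Δλ,  σ = 1.6525 rad → d_gc = 10526.4 km
Rhumb line: Δψ = +1.6873, q = Δφ/Δψ = 0.7486, d_rh = R√(Δφ²+q²Δλ²) = 10960.1 km
Excess = 10960.1 − 10526.4 = 433.7 ≈ 434 km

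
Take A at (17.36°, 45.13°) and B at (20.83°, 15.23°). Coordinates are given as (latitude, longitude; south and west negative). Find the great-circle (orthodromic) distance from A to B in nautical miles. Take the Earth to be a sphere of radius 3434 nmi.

Haversine: a = sin²(Δφ/2)+cos φ₁ cos φ₂ sin²(Δλ/2) = 0.06029;  σ = 2·atan2(√a,√(1−a))
σ = 28.426° → d = Rσ = 3434·0.49613 = 1704 nmi

1704 nmi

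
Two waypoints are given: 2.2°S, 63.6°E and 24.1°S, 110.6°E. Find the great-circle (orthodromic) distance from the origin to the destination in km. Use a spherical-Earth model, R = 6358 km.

5590 km

Haversine: a = sin²(Δφ/2)+cos φ₁ cos φ₂ sin²(Δλ/2) = 0.18112;  σ = 2·atan2(√a,√(1−a))
σ = 50.374° → d = Rσ = 6358·0.87920 = 5590 km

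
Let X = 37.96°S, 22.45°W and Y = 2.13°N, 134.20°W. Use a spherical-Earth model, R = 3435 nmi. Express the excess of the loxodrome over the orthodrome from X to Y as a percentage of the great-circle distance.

Great circle: σ = 1.8911 rad → d_gc = Rσ = 6495.8 nmi
Rhumb: Δφ = +0.6997, Δλ = -1.9504, Δψ = +0.7543, q = Δφ/Δψ = 0.9276 → d_rh = R√(Δφ²+q²Δλ²) = 6663.4 nmi
Excess = (6663.4 − 6495.8) / 6495.8 = 167.6 / 6495.8 = 2.58% ≈ 2.6%

2.6%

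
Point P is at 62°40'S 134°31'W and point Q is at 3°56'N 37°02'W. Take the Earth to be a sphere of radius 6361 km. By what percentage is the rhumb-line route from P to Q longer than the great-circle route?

Great circle: σ = 1.6917 rad → d_gc = Rσ = 10760.8 km
Rhumb: Δφ = +1.1624, Δλ = +1.7014, Δψ = +1.4827, q = Δφ/Δψ = 0.7839 → d_rh = R√(Δφ²+q²Δλ²) = 11254.1 km
Excess = (11254.1 − 10760.8) / 10760.8 = 493.3 / 10760.8 = 4.58% ≈ 4.6%

4.6%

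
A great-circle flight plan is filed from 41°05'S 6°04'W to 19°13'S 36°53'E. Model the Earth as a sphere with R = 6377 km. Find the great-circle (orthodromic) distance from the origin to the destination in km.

4730 km

cos σ = sin φ₁ sin φ₂ + cos φ₁ cos φ₂ cos Δλ
      = sin(-41.08°)sin(-19.22°) + cos(-41.08°)cos(-19.22°)cos(42.95°) = 0.7373
σ = 42.501° → d = Rσ = 6377·0.74178 = 4730 km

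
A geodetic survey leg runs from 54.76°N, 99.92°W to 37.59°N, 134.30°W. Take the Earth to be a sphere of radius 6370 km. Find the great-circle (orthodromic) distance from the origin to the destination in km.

3212 km

Haversine: a = sin²(Δφ/2)+cos φ₁ cos φ₂ sin²(Δλ/2) = 0.06222;  σ = 2·atan2(√a,√(1−a))
σ = 28.888° → d = Rσ = 6370·0.50420 = 3212 km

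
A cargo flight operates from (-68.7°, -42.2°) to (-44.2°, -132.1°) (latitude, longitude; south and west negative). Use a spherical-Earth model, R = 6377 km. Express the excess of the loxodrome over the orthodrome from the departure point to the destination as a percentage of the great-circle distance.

8.1%

Great circle: σ = 0.8632 rad → d_gc = Rσ = 5504.7 km
Rhumb: Δφ = +0.4276, Δλ = -1.5691, Δψ = +0.8093, q = Δφ/Δψ = 0.5284 → d_rh = R√(Δφ²+q²Δλ²) = 5948.6 km
Excess = (5948.6 − 5504.7) / 5504.7 = 443.9 / 5504.7 = 8.06% ≈ 8.1%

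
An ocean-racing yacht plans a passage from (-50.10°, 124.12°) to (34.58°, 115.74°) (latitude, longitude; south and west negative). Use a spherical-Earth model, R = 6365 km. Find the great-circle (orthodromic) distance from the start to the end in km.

Haversine: a = sin²(Δφ/2)+cos φ₁ cos φ₂ sin²(Δλ/2) = 0.45646;  σ = 2·atan2(√a,√(1−a))
σ = 85.004° → d = Rσ = 6365·1.48361 = 9443 km

9443 km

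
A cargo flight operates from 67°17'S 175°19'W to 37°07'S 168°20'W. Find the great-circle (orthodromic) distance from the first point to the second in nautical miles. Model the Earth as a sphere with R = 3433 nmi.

Haversine: a = sin²(Δφ/2)+cos φ₁ cos φ₂ sin²(Δλ/2) = 0.06886;  σ = 2·atan2(√a,√(1−a))
σ = 30.426° → d = Rσ = 3433·0.53104 = 1823 nmi

1823 nmi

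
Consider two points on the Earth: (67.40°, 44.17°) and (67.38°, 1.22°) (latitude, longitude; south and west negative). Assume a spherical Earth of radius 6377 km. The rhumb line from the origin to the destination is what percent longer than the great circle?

2.0%

Great circle: σ = 0.2824 rad → d_gc = Rσ = 1801.1 km
Rhumb: Δφ = -0.0003, Δλ = -0.7496, Δψ = -0.0009, q = Δφ/Δψ = 0.3845 → d_rh = R√(Δφ²+q²Δλ²) = 1837.8 km
Excess = (1837.8 − 1801.1) / 1801.1 = 36.7 / 1801.1 = 2.04% ≈ 2.0%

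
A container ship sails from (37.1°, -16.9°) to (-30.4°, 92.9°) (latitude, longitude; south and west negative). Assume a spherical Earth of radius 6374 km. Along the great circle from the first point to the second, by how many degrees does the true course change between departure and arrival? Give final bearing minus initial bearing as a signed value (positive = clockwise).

Initial bearing θ₁ = atan2(sin Δλ cos φ₂, cos φ₁ sin φ₂ − sin φ₁ cos φ₂ cos Δλ) = 105.65°
Final bearing θ₂ = (initial bearing from the destination back to the start) + 180° = 117.07°
Δθ = θ₂ − θ₁ = +11.4°

+11.4°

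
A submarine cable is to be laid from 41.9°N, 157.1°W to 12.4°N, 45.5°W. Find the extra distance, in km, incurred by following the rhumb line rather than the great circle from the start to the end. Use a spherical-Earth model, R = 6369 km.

537 km

Great circle: cos σ = sin φ₁ sin φ₂ + cos φ₁ cos φ₂ cos Δλ,  σ = 1.6953 rad → d_gc = 10797.5 km
Rhumb line: Δψ = -0.5887, q = Δφ/Δψ = 0.8746, d_rh = R√(Δφ²+q²Δλ²) = 11334.6 km
Excess = 11334.6 − 10797.5 = 537.1 ≈ 537 km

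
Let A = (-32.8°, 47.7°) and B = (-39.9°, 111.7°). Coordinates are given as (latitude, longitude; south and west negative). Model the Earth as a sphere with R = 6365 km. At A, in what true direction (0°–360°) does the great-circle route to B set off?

117.4°

N = sin Δλ·cos φ₂ = +0.6895;  D = cos φ₁ sin φ₂ − sin φ₁ cos φ₂ cos Δλ = -0.3570
initial course = atan2(N, D) = 117.37°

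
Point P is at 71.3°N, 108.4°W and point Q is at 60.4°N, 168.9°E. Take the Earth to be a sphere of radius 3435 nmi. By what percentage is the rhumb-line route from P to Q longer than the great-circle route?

Great circle: σ = 0.5666 rad → d_gc = Rσ = 1946.4 nmi
Rhumb: Δφ = -0.1902, Δλ = -1.4434, Δψ = -0.4729, q = Δφ/Δψ = 0.4023 → d_rh = R√(Δφ²+q²Δλ²) = 2098.8 nmi
Excess = (2098.8 − 1946.4) / 1946.4 = 152.4 / 1946.4 = 7.83% ≈ 7.8%

7.8%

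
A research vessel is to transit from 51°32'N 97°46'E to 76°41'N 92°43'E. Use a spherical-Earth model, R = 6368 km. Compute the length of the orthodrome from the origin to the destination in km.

cos σ = sin φ₁ sin φ₂ + cos φ₁ cos φ₂ cos Δλ
      = sin(51.53°)sin(76.68°) + cos(51.53°)cos(76.68°)cos(-5.05°) = 0.9046
σ = 25.225° → d = Rσ = 6368·0.44026 = 2804 km

2804 km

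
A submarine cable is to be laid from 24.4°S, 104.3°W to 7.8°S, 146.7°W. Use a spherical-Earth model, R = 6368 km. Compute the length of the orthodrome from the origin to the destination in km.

Haversine: a = sin²(Δφ/2)+cos φ₁ cos φ₂ sin²(Δλ/2) = 0.13883;  σ = 2·atan2(√a,√(1−a))
σ = 43.752° → d = Rσ = 6368·0.76361 = 4863 km

4863 km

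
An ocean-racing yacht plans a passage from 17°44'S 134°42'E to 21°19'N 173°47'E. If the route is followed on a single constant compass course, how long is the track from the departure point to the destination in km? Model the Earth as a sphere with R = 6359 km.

Δψ = ln[tan(π/4+φ₂/2)/tan(π/4+φ₁/2)] = +0.6955;  Δφ = +0.6816 rad,  Δλ = +0.6821 rad
q = Δφ/Δψ = 0.9799
d = R·√(Δφ² + q²Δλ²) = 6359·0.95464 = 6071 km

6071 km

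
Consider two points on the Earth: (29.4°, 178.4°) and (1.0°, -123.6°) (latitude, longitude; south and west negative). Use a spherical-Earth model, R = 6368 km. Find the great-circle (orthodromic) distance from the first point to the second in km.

6886 km

Haversine: a = sin²(Δφ/2)+cos φ₁ cos φ₂ sin²(Δλ/2) = 0.26491;  σ = 2·atan2(√a,√(1−a))
σ = 61.955° → d = Rσ = 6368·1.08131 = 6886 km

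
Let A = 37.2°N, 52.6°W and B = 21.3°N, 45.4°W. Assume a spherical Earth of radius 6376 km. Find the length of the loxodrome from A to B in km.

1901 km

Δψ = ln[tan(π/4+φ₂/2)/tan(π/4+φ₁/2)] = -0.3197;  Δφ = -0.2775 rad,  Δλ = +0.1257 rad
q = Δφ/Δψ = 0.8679
d = R·√(Δφ² + q²Δλ²) = 6376·0.29817 = 1901 km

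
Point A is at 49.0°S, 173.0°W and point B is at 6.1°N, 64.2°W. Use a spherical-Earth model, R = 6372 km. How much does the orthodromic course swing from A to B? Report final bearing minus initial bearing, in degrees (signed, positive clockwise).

-59.9°

At departure: θ₁ = atan2(sin Δλ cos φ₂, cos φ₁ sin φ₂ − sin φ₁ cos φ₂ cos Δλ) = 100.36°
At arrival: θ₂ = atan2(sin Δλ cos φ₁, −cos φ₂ sin φ₁ + sin φ₂ cos φ₁ cos Δλ) = 40.47°
Δθ = θ₂ − θ₁ = -59.9°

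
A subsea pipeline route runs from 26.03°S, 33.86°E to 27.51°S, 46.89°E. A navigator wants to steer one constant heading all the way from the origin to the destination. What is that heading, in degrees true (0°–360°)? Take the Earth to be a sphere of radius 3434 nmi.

Δψ = ln[tan(π/4+φ₂/2)/tan(π/4+φ₁/2)] = -0.0289
Δλ = +0.2274 rad (taken the short way round)
course = atan2(Δλ, Δψ) = 97.25°

97.3°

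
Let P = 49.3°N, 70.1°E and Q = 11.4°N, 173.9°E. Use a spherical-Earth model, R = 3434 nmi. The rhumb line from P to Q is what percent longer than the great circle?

5.0%

Great circle: σ = 1.5734 rad → d_gc = Rσ = 5403.1 nmi
Rhumb: Δφ = -0.6615, Δλ = +1.8117, Δψ = -0.7915, q = Δφ/Δψ = 0.8357 → d_rh = R√(Δφ²+q²Δλ²) = 5673.7 nmi
Excess = (5673.7 − 5403.1) / 5403.1 = 270.6 / 5403.1 = 5.01% ≈ 5.0%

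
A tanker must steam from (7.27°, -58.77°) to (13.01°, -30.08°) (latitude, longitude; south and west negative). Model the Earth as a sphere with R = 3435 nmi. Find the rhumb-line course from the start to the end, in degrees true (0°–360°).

Δψ = ln[tan(π/4+φ₂/2)/tan(π/4+φ₁/2)] = +0.1018
Δλ = +0.5007 rad (taken the short way round)
course = atan2(Δλ, Δψ) = 78.51°

78.5°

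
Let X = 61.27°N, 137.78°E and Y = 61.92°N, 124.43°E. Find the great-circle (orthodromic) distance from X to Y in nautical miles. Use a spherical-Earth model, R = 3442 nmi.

383 nmi

cos σ = sin φ₁ sin φ₂ + cos φ₁ cos φ₂ cos Δλ
      = sin(61.27°)sin(61.92°) + cos(61.27°)cos(61.92°)cos(-13.35°) = 0.9938
σ = 6.372° → d = Rσ = 3442·0.11122 = 383 nmi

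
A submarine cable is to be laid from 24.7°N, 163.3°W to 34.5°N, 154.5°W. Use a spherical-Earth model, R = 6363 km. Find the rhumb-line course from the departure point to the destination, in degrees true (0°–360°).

37.9°

Meridional parts: M(φ₁)=+0.4451, M(φ₂)=+0.6422 → ΔM = +0.1971;  Δλ = +0.1536 rad
tan C = Δλ / ΔM = +0.7792 → C = 37.93°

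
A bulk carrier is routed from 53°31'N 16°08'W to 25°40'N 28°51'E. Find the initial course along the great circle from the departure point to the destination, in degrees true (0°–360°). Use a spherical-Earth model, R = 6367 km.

N = sin Δλ·cos φ₂ = +0.6372;  D = cos φ₁ sin φ₂ − sin φ₁ cos φ₂ cos Δλ = -0.2550
initial course = atan2(N, D) = 111.82°

111.8°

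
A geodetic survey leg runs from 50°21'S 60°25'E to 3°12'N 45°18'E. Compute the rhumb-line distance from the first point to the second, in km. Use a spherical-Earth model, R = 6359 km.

Rhumb course C = atan2(Δλ, Δψ) with Δψ = ln[tan(π/4+φ₂/2)/tan(π/4+φ₁/2)] = +1.0761, Δλ = -0.2638 → C = 346.22°
d = R·|Δφ| / |cos C| = 6359·0.93462 / 0.97123 = 6119 km

6119 km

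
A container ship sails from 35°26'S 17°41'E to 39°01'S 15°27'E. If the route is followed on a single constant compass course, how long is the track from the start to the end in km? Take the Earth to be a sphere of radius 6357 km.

Rhumb course C = atan2(Δλ, Δψ) with Δψ = ln[tan(π/4+φ₂/2)/tan(π/4+φ₁/2)] = -0.0786, Δλ = -0.0390 → C = 206.39°
d = R·|Δφ| / |cos C| = 6357·0.06254 / 0.89582 = 444 km

444 km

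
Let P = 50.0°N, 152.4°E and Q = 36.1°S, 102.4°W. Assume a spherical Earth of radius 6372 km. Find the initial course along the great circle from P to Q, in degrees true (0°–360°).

N = sin Δλ·cos φ₂ = +0.7797;  D = cos φ₁ sin φ₂ − sin φ₁ cos φ₂ cos Δλ = -0.2164
initial course = atan2(N, D) = 105.51°

105.5°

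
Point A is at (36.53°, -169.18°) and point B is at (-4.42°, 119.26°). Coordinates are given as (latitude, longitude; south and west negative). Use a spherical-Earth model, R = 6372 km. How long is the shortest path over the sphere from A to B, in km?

cos σ = sin φ₁ sin φ₂ + cos φ₁ cos φ₂ cos Δλ
      = sin(36.53°)sin(-4.42°) + cos(36.53°)cos(-4.42°)cos(-71.56°) = 0.2075
σ = 78.022° → d = Rσ = 6372·1.36174 = 8677 km

8677 km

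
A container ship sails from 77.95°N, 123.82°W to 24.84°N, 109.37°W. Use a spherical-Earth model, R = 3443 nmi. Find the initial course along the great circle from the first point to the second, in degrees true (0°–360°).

θ = atan2( sin Δλ·cos φ₂ ,  cos φ₁ sin φ₂ − sin φ₁ cos φ₂ cos Δλ )
  = atan2(+0.2264, -0.7717) = 163.65°

163.6°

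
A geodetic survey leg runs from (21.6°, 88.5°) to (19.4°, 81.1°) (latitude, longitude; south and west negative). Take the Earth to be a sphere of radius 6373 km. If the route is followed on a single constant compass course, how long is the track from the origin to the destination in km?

809 km

Δψ = ln[tan(π/4+φ₂/2)/tan(π/4+φ₁/2)] = -0.0410;  Δφ = -0.0384 rad,  Δλ = -0.1292 rad
q = Δφ/Δψ = 0.9366
d = R·√(Δφ² + q²Δλ²) = 6373·0.12691 = 809 km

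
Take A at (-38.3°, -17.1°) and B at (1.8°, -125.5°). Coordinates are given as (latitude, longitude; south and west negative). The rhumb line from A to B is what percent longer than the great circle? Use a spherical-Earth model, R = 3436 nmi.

2.4%

Great circle: σ = 1.8411 rad → d_gc = Rσ = 6326.1 nmi
Rhumb: Δφ = +0.6999, Δλ = -1.8919, Δψ = +0.7561, q = Δφ/Δψ = 0.9257 → d_rh = R√(Δφ²+q²Δλ²) = 6480.3 nmi
Excess = (6480.3 − 6326.1) / 6326.1 = 154.2 / 6326.1 = 2.44% ≈ 2.4%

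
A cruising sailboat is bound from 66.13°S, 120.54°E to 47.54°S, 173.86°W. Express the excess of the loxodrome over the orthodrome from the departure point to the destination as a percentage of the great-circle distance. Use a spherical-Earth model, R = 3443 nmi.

Great circle: σ = 0.6641 rad → d_gc = Rσ = 2286.4 nmi
Rhumb: Δφ = +0.3245, Δλ = +1.1449, Δψ = +0.6086, q = Δφ/Δψ = 0.5331 → d_rh = R√(Δφ²+q²Δλ²) = 2380.0 nmi
Excess = (2380.0 − 2286.4) / 2286.4 = 93.6 / 2286.4 = 4.09% ≈ 4.1%

4.1%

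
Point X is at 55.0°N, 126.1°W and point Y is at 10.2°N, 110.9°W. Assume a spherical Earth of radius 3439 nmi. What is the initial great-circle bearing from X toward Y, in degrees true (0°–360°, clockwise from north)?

θ = atan2( sin Δλ·cos φ₂ ,  cos φ₁ sin φ₂ − sin φ₁ cos φ₂ cos Δλ )
  = atan2(+0.2580, -0.6764) = 159.12°

159.1°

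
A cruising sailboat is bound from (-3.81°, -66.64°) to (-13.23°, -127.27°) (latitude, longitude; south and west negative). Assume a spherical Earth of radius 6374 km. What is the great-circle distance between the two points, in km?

cos σ = sin φ₁ sin φ₂ + cos φ₁ cos φ₂ cos Δλ
      = sin(-3.81°)sin(-13.23°) + cos(-3.81°)cos(-13.23°)cos(-60.63°) = 0.4916
σ = 60.555° → d = Rσ = 6374·1.05689 = 6737 km

6737 km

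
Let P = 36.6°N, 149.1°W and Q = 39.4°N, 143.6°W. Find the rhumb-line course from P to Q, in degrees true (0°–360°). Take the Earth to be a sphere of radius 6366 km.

Meridional parts: M(φ₁)=+0.6873, M(φ₂)=+0.7493 → ΔM = +0.0620;  Δλ = +0.0960 rad
tan C = Δλ / ΔM = +1.5475 → C = 57.13°

57.1°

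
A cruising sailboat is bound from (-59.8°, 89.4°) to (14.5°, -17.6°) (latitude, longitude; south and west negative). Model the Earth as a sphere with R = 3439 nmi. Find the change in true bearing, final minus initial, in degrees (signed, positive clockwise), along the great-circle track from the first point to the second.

Initial bearing θ₁ = atan2(sin Δλ cos φ₂, cos φ₁ sin φ₂ − sin φ₁ cos φ₂ cos Δλ) = 262.69°
Final bearing θ₂ = (initial bearing from the destination back to the start) + 180° = 328.98°
Δθ = θ₂ − θ₁ = +66.3°

+66.3°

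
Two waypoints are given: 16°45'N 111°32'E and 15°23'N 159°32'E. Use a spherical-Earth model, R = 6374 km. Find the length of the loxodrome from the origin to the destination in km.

5133 km

Δψ = ln[tan(π/4+φ₂/2)/tan(π/4+φ₁/2)] = -0.0248;  Δφ = -0.0239 rad,  Δλ = +0.8378 rad
q = Δφ/Δψ = 0.9609
d = R·√(Δφ² + q²Δλ²) = 6374·0.80537 = 5133 km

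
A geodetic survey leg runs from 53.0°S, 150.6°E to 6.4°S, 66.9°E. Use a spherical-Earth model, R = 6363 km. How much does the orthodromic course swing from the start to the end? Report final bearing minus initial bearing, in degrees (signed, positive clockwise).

+51.6°

Initial bearing θ₁ = atan2(sin Δλ cos φ₂, cos φ₁ sin φ₂ − sin φ₁ cos φ₂ cos Δλ) = 271.16°
Final bearing θ₂ = (initial bearing from the destination back to the start) + 180° = 322.74°
Δθ = θ₂ − θ₁ = +51.6°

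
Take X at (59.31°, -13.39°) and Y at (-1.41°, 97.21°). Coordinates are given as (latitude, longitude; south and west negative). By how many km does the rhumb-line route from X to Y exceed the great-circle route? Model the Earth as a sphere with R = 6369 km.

Great circle: cos σ = sin φ₁ sin φ₂ + cos φ₁ cos φ₂ cos Δλ,  σ = 1.7729 rad → d_gc = 11291.3 km
Rhumb line: Δψ = -1.3177, q = Δφ/Δψ = 0.8042, d_rh = R√(Δφ²+q²Δλ²) = 11971.6 km
Excess = 11971.6 − 11291.3 = 680.3 ≈ 680 km

680 km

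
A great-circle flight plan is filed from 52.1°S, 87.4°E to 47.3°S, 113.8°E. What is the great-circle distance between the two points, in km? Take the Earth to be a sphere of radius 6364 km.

Haversine: a = sin²(Δφ/2)+cos φ₁ cos φ₂ sin²(Δλ/2) = 0.02348;  σ = 2·atan2(√a,√(1−a))
σ = 17.627° → d = Rσ = 6364·0.30765 = 1958 km

1958 km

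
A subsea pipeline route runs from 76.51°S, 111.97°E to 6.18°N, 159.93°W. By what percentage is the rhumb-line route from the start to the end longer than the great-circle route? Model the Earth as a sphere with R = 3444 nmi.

Great circle: σ = 1.6679 rad → d_gc = Rσ = 5744.4 nmi
Rhumb: Δφ = +1.4432, Δλ = +1.5376, Δψ = +2.2429, q = Δφ/Δψ = 0.6435 → d_rh = R√(Δφ²+q²Δλ²) = 6026.3 nmi
Excess = (6026.3 − 5744.4) / 5744.4 = 281.9 / 5744.4 = 4.91% ≈ 4.9%

4.9%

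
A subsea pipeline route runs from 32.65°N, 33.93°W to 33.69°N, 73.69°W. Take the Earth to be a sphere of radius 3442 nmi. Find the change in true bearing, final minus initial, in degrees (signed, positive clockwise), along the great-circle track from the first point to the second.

Initial bearing θ₁ = atan2(sin Δλ cos φ₂, cos φ₁ sin φ₂ − sin φ₁ cos φ₂ cos Δλ) = 282.91°
Final bearing θ₂ = (initial bearing from the destination back to the start) + 180° = 260.53°
Δθ = θ₂ − θ₁ = -22.4°

-22.4°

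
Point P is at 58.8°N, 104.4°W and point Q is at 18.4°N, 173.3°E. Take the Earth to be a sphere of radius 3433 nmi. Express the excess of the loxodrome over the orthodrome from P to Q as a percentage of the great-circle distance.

Great circle: σ = 1.2283 rad → d_gc = Rσ = 4216.7 nmi
Rhumb: Δφ = -0.7051, Δλ = -1.4364, Δψ = -0.9490, q = Δφ/Δψ = 0.7430 → d_rh = R√(Δφ²+q²Δλ²) = 4391.3 nmi
Excess = (4391.3 − 4216.7) / 4216.7 = 174.6 / 4216.7 = 4.14% ≈ 4.1%

4.1%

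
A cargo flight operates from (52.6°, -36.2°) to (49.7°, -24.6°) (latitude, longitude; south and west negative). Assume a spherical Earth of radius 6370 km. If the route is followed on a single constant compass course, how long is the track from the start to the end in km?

Rhumb course C = atan2(Δλ, Δψ) with Δψ = ln[tan(π/4+φ₂/2)/tan(π/4+φ₁/2)] = -0.0807, Δλ = +0.2025 → C = 111.74°
d = R·|Δφ| / |cos C| = 6370·0.05061 / 0.37036 = 871 km

871 km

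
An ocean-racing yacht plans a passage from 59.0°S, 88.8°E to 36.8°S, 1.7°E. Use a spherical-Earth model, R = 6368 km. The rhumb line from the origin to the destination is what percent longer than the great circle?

6.2%

Great circle: σ = 1.0071 rad → d_gc = Rσ = 6413.1 km
Rhumb: Δφ = +0.3875, Δλ = -1.5202, Δψ = +0.5909, q = Δφ/Δψ = 0.6557 → d_rh = R√(Δφ²+q²Δλ²) = 6809.9 km
Excess = (6809.9 − 6413.1) / 6413.1 = 396.8 / 6413.1 = 6.19% ≈ 6.2%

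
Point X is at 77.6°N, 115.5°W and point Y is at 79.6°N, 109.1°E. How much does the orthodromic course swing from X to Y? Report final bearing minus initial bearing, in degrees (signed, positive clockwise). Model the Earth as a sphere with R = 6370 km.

-134.6°

At departure: θ₁ = atan2(sin Δλ cos φ₂, cos φ₁ sin φ₂ − sin φ₁ cos φ₂ cos Δλ) = 339.37°
At arrival: θ₂ = atan2(sin Δλ cos φ₁, −cos φ₂ sin φ₁ + sin φ₂ cos φ₁ cos Δλ) = 204.77°
Δθ = θ₂ − θ₁ = -134.6°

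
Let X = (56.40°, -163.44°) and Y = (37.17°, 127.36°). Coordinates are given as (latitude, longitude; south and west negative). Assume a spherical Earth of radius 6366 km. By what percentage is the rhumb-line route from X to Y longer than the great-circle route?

Great circle: σ = 0.8502 rad → d_gc = Rσ = 5412.4 km
Rhumb: Δφ = -0.3356, Δλ = -1.2078, Δψ = -0.4979, q = Δφ/Δψ = 0.6741 → d_rh = R√(Δφ²+q²Δλ²) = 5606.0 km
Excess = (5606.0 − 5412.4) / 5412.4 = 193.6 / 5412.4 = 3.58% ≈ 3.6%

3.6%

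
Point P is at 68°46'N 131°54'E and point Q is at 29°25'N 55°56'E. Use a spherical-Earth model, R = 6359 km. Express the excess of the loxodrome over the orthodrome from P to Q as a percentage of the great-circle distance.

Great circle: σ = 1.0071 rad → d_gc = Rσ = 6404.2 km
Rhumb: Δφ = -0.6868, Δλ = -1.3259, Δψ = -1.1367, q = Δφ/Δψ = 0.6042 → d_rh = R√(Δφ²+q²Δλ²) = 6710.0 km
Excess = (6710.0 − 6404.2) / 6404.2 = 305.8 / 6404.2 = 4.77% ≈ 4.8%

4.8%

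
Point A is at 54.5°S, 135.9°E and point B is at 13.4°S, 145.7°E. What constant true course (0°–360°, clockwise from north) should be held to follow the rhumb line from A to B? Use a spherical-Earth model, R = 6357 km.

Meridional parts: M(φ₁)=-1.1391, M(φ₂)=-0.2360 → ΔM = +0.9031;  Δλ = +0.1710 rad
tan C = Δλ / ΔM = +0.1894 → C = 10.72°

10.7°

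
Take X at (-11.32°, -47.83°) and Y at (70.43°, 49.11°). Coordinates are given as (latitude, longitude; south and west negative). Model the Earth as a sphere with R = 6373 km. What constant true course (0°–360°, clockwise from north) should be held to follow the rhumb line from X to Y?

Meridional parts: M(φ₁)=-0.1989, M(φ₂)=+1.7576 → ΔM = +1.9565;  Δλ = +1.6919 rad
tan C = Δλ / ΔM = +0.8648 → C = 40.85°

40.9°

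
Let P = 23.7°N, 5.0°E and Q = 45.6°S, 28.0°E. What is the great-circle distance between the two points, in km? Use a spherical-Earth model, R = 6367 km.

8044 km

Haversine: a = sin²(Δφ/2)+cos φ₁ cos φ₂ sin²(Δλ/2) = 0.34873;  σ = 2·atan2(√a,√(1−a))
σ = 72.389° → d = Rσ = 6367·1.26343 = 8044 km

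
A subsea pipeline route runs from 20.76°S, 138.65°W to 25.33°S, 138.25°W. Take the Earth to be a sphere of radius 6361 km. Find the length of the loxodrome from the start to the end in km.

509 km

Rhumb course C = atan2(Δλ, Δψ) with Δψ = ln[tan(π/4+φ₂/2)/tan(π/4+φ₁/2)] = -0.0867, Δλ = +0.0070 → C = 175.40°
d = R·|Δφ| / |cos C| = 6361·0.07976 / 0.99677 = 509 km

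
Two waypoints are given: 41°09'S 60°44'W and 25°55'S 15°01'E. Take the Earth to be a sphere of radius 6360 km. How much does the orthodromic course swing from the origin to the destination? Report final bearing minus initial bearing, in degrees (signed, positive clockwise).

Initial bearing θ₁ = atan2(sin Δλ cos φ₂, cos φ₁ sin φ₂ − sin φ₁ cos φ₂ cos Δλ) = 101.88°
Final bearing θ₂ = (initial bearing from the destination back to the start) + 180° = 55.01°
Δθ = θ₂ − θ₁ = -46.9°

-46.9°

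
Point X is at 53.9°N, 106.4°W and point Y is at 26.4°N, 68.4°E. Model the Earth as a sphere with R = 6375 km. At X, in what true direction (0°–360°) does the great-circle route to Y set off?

N = sin Δλ·cos φ₂ = +0.0812;  D = cos φ₁ sin φ₂ − sin φ₁ cos φ₂ cos Δλ = +0.9827
initial course = atan2(N, D) = 4.72°

4.7°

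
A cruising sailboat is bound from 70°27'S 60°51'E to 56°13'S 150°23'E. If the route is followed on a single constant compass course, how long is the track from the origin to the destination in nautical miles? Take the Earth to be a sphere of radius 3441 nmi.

2507 nmi

Rhumb course C = atan2(Δλ, Δψ) with Δψ = ln[tan(π/4+φ₂/2)/tan(π/4+φ₁/2)] = +0.5668, Δλ = +1.5627 → C = 70.06°
d = R·|Δφ| / |cos C| = 3441·0.24842 / 0.34098 = 2507 nmi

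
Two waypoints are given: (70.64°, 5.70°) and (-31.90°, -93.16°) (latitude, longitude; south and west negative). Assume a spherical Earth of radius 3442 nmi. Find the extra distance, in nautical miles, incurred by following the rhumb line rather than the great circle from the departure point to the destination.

Great circle: cos σ = sin φ₁ sin φ₂ + cos φ₁ cos φ₂ cos Δλ,  σ = 2.1435 rad → d_gc = 7377.9 nmi
Rhumb line: Δψ = -2.3566, q = Δφ/Δψ = 0.7594, d_rh = R√(Δφ²+q²Δλ²) = 7634.7 nmi
Excess = 7634.7 − 7377.9 = 256.8 ≈ 257 nmi

257 nmi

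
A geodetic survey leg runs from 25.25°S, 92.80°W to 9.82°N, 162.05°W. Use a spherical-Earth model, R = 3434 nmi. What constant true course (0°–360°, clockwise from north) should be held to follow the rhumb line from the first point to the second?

Meridional parts: M(φ₁)=-0.4557, M(φ₂)=+0.1722 → ΔM = +0.6279;  Δλ = -1.2086 rad
tan C = Δλ / ΔM = -1.9248 → C = 297.45°

297.5°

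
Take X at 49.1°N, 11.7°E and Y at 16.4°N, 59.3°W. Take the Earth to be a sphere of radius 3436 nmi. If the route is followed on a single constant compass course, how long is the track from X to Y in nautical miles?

4003 nmi

Rhumb course C = atan2(Δλ, Δψ) with Δψ = ln[tan(π/4+φ₂/2)/tan(π/4+φ₁/2)] = -0.6962, Δλ = -1.2392 → C = 240.67°
d = R·|Δφ| / |cos C| = 3436·0.57072 / 0.48984 = 4003 nmi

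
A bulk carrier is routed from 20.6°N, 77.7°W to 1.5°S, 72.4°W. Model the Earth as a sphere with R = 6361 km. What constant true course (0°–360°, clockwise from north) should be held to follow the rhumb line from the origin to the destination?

Δψ = ln[tan(π/4+φ₂/2)/tan(π/4+φ₁/2)] = -0.3937
Δλ = +0.0925 rad (taken the short way round)
course = atan2(Δλ, Δψ) = 166.78°

166.8°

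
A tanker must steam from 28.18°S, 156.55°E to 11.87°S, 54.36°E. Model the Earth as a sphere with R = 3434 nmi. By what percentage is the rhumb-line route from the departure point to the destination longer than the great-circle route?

2.2%

Great circle: σ = 1.6559 rad → d_gc = Rσ = 5686.4 nmi
Rhumb: Δφ = +0.2847, Δλ = -1.7836, Δψ = +0.3043, q = Δφ/Δψ = 0.9355 → d_rh = R√(Δφ²+q²Δλ²) = 5812.6 nmi
Excess = (5812.6 − 5686.4) / 5686.4 = 126.2 / 5686.4 = 2.22% ≈ 2.2%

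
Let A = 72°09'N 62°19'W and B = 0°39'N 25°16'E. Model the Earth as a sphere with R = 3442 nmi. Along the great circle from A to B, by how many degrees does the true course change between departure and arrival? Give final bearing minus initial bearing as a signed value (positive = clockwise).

Initial bearing θ₁ = atan2(sin Δλ cos φ₂, cos φ₁ sin φ₂ − sin φ₁ cos φ₂ cos Δλ) = 92.10°
Final bearing θ₂ = (initial bearing from the destination back to the start) + 180° = 162.16°
Δθ = θ₂ − θ₁ = +70.1°

+70.1°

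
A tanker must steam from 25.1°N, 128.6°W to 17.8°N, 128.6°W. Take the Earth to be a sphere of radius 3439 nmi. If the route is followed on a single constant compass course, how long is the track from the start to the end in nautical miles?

438 nmi

Δψ = ln[tan(π/4+φ₂/2)/tan(π/4+φ₁/2)] = -0.1370;  Δφ = -0.1274 rad,  Δλ = +0.0000 rad
q = Δφ/Δψ = 0.9299
d = R·√(Δφ² + q²Δλ²) = 3439·0.12741 = 438 nmi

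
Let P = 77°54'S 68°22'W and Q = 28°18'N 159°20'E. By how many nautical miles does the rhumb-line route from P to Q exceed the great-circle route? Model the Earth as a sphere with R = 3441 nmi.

Great circle: cos σ = sin φ₁ sin φ₂ + cos φ₁ cos φ₂ cos Δλ,  σ = 2.1991 rad → d_gc = 7567.1 nmi
Rhumb line: Δψ = +2.7598, q = Δφ/Δψ = 0.6716, d_rh = R√(Δφ²+q²Δλ²) = 8316.1 nmi
Excess = 8316.1 − 7567.1 = 749.0 ≈ 749 nmi

749 nmi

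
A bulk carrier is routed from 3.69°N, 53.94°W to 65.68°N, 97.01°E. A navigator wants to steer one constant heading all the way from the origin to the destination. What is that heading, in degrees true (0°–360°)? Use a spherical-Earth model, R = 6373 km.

60.8°

Meridional parts: M(φ₁)=+0.0644, M(φ₂)=+1.5349 → ΔM = +1.4705;  Δλ = +2.6346 rad
tan C = Δλ / ΔM = +1.7917 → C = 60.83°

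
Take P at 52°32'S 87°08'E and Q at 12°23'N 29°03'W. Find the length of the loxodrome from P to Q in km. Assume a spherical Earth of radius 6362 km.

13362 km

Rhumb course C = atan2(Δλ, Δψ) with Δψ = ln[tan(π/4+φ₂/2)/tan(π/4+φ₁/2)] = +1.2992, Δλ = -2.0278 → C = 302.65°
d = R·|Δφ| / |cos C| = 6362·1.13301 / 0.53947 = 13362 km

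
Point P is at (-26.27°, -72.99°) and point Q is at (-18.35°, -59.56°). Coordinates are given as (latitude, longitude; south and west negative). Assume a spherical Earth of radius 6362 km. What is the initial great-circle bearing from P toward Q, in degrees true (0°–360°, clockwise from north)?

θ = atan2( sin Δλ·cos φ₂ ,  cos φ₁ sin φ₂ − sin φ₁ cos φ₂ cos Δλ )
  = atan2(+0.2204, +0.1263) = 60.19°

60.2°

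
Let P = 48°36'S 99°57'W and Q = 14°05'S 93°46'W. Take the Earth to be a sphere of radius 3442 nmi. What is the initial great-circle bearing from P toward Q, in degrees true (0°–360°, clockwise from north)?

10.5°

N = sin Δλ·cos φ₂ = +0.1045;  D = cos φ₁ sin φ₂ − sin φ₁ cos φ₂ cos Δλ = +0.5624
initial course = atan2(N, D) = 10.52°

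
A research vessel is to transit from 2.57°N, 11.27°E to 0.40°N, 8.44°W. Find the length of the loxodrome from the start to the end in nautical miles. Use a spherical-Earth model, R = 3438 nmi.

1189 nmi

Δψ = ln[tan(π/4+φ₂/2)/tan(π/4+φ₁/2)] = -0.0379;  Δφ = -0.0379 rad,  Δλ = -0.3440 rad
q = Δφ/Δψ = 0.9996
d = R·√(Δφ² + q²Δλ²) = 3438·0.34595 = 1189 nmi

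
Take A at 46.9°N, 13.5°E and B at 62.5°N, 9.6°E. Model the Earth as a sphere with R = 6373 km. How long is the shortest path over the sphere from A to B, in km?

1752 km

Haversine: a = sin²(Δφ/2)+cos φ₁ cos φ₂ sin²(Δλ/2) = 0.01878;  σ = 2·atan2(√a,√(1−a))
σ = 15.755° → d = Rσ = 6373·0.27498 = 1752 km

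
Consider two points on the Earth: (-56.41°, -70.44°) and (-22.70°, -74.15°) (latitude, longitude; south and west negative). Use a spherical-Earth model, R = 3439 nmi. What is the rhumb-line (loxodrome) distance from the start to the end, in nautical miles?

2030 nmi

Rhumb course C = atan2(Δλ, Δψ) with Δψ = ln[tan(π/4+φ₂/2)/tan(π/4+φ₁/2)] = +0.7909, Δλ = -0.0648 → C = 355.32°
d = R·|Δφ| / |cos C| = 3439·0.58835 / 0.99667 = 2030 nmi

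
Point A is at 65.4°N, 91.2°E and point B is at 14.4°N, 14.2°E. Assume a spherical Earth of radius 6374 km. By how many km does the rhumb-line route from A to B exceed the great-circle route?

306 km

Great circle: cos σ = sin φ₁ sin φ₂ + cos φ₁ cos φ₂ cos Δλ,  σ = 1.2484 rad → d_gc = 7957.4 km
Rhumb line: Δψ = -1.2691, q = Δφ/Δψ = 0.7014, d_rh = R√(Δφ²+q²Δλ²) = 8263.6 km
Excess = 8263.6 − 7957.4 = 306.2 ≈ 306 km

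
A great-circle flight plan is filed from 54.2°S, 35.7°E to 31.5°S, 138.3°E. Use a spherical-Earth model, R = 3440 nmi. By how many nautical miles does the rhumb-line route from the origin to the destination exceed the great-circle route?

Great circle: cos σ = sin φ₁ sin φ₂ + cos φ₁ cos φ₂ cos Δλ,  σ = 1.2504 rad → d_gc = 4301.2 nmi
Rhumb line: Δψ = +0.5504, q = Δφ/Δψ = 0.7199, d_rh = R√(Δφ²+q²Δλ²) = 4639.2 nmi
Excess = 4639.2 − 4301.2 = 338.0 ≈ 338 nmi

338 nmi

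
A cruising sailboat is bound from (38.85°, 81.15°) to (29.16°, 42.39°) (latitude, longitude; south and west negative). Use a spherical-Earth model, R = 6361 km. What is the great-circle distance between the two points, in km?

3695 km

cos σ = sin φ₁ sin φ₂ + cos φ₁ cos φ₂ cos Δλ
      = sin(38.85°)sin(29.16°) + cos(38.85°)cos(29.16°)cos(-38.76°) = 0.8360
σ = 33.284° → d = Rσ = 6361·0.58092 = 3695 km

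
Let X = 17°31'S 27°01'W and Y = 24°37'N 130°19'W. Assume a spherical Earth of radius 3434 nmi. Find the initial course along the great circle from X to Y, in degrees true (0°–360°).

290.7°

θ = atan2( sin Δλ·cos φ₂ ,  cos φ₁ sin φ₂ − sin φ₁ cos φ₂ cos Δλ )
  = atan2(-0.8847, +0.3343) = 290.70°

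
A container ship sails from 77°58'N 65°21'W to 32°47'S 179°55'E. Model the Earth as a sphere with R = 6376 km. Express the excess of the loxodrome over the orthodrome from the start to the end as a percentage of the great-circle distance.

6.4%

Great circle: σ = 2.2179 rad → d_gc = Rσ = 14141.5 km
Rhumb: Δφ = -1.9330, Δλ = -2.0025, Δψ = -2.8562, q = Δφ/Δψ = 0.6767 → d_rh = R√(Δφ²+q²Δλ²) = 15051.7 km
Excess = (15051.7 − 14141.5) / 14141.5 = 910.2 / 14141.5 = 6.44% ≈ 6.4%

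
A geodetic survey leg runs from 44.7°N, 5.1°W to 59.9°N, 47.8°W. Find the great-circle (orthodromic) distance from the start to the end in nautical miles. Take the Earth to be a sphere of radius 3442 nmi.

Haversine: a = sin²(Δφ/2)+cos φ₁ cos φ₂ sin²(Δλ/2) = 0.06474;  σ = 2·atan2(√a,√(1−a))
σ = 29.481° → d = Rσ = 3442·0.51454 = 1771 nmi

1771 nmi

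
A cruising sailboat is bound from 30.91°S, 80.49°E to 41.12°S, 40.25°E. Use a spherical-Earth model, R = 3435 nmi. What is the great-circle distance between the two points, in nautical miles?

Haversine: a = sin²(Δφ/2)+cos φ₁ cos φ₂ sin²(Δλ/2) = 0.08440;  σ = 2·atan2(√a,√(1−a))
σ = 33.777° → d = Rσ = 3435·0.58953 = 2025 nmi

2025 nmi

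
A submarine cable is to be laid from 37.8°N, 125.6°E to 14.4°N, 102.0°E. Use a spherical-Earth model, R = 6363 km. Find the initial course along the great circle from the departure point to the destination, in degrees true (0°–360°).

N = sin Δλ·cos φ₂ = -0.3878;  D = cos φ₁ sin φ₂ − sin φ₁ cos φ₂ cos Δλ = -0.3475
initial course = atan2(N, D) = 228.14°

228.1°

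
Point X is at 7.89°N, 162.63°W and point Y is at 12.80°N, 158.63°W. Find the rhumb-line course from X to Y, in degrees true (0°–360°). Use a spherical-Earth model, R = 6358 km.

Δψ = ln[tan(π/4+φ₂/2)/tan(π/4+φ₁/2)] = +0.0871
Δλ = +0.0698 rad (taken the short way round)
course = atan2(Δλ, Δψ) = 38.70°

38.7°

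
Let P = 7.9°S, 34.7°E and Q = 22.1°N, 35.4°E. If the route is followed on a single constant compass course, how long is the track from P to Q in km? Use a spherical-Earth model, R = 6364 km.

3333 km

Rhumb course C = atan2(Δλ, Δψ) with Δψ = ln[tan(π/4+φ₂/2)/tan(π/4+φ₁/2)] = +0.5340, Δλ = +0.0122 → C = 1.31°
d = R·|Δφ| / |cos C| = 6364·0.52360 / 0.99974 = 3333 km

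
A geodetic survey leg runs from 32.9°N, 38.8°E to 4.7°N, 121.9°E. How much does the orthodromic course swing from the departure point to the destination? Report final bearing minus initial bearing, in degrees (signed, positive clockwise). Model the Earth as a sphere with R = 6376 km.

+32.8°

At departure: θ₁ = atan2(sin Δλ cos φ₂, cos φ₁ sin φ₂ − sin φ₁ cos φ₂ cos Δλ) = 89.78°
At arrival: θ₂ = atan2(sin Δλ cos φ₁, −cos φ₂ sin φ₁ + sin φ₂ cos φ₁ cos Δλ) = 122.60°
Δθ = θ₂ − θ₁ = +32.8°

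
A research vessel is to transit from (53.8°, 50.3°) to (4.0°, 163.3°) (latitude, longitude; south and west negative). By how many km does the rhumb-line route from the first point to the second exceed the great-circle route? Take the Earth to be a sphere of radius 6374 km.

677 km

Great circle: cos σ = sin φ₁ sin φ₂ + cos φ₁ cos φ₂ cos Δλ,  σ = 1.7456 rad → d_gc = 11126.5 km
Rhumb line: Δψ = -1.0484, q = Δφ/Δψ = 0.8291, d_rh = R√(Δφ²+q²Δλ²) = 11803.1 km
Excess = 11803.1 − 11126.5 = 676.6 ≈ 677 km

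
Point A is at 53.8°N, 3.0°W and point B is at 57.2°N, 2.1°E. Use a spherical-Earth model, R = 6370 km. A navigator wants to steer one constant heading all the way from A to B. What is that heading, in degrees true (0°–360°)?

Meridional parts: M(φ₁)=+1.1183, M(φ₂)=+1.2231 → ΔM = +0.1048;  Δλ = +0.0890 rad
tan C = Δλ / ΔM = +0.8490 → C = 40.33°

40.3°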